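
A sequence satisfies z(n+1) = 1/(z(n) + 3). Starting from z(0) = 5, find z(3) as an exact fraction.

z(1) = 1/(5 + 3) = 1/8.
z(2) = 1/(1/8 + 3) = 8/25.
z(3) = 1/(8/25 + 3) = 25/83.

25/83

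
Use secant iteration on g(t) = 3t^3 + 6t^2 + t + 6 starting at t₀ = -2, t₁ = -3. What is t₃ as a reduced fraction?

g(-2) = 4, g(-3) = -24. t₂ = (-3) - (-24)·((-3) - (-2))/((-24) - 4) = -15/7.
g(-3) = -24, g(-15/7) = 648/343. t₃ = (-15/7) - (648/343)·((-15/7) - (-3))/((648/343) - (-24)) = -408/185.

-408/185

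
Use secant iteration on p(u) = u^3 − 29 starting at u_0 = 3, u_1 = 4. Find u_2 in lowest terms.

113/37

p(3) = −2, p(4) = 35. u_2 = 4 − 35·(4 − 3)/(35 − (−2)) = 113/37.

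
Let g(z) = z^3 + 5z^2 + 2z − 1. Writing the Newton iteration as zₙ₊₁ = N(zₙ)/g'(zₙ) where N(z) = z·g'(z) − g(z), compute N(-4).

−47

g'(z) = 3z^2 + 10z + 2.
N(z) = z·g'(z) − g(z) = z·(3z^2 + 10z + 2) − (z^3 + 5z^2 + 2z − 1) = 2z^3 + 5z^2 + 1.
N(-4) = −47.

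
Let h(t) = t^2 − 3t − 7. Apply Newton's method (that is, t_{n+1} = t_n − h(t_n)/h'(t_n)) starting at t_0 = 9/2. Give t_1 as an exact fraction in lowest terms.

109/24

h'(t) = 2t − 3.
h(9/2) = −1/4, h'(9/2) = 6, so t_1 = (9/2) − (−1/4)/6 = 109/24.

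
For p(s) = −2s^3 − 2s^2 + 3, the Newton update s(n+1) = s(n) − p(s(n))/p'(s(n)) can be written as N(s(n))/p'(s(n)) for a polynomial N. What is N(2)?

−43

p'(s) = −6s^2 − 4s.
N(s) = s·p'(s) − p(s) = s·(−6s^2 − 4s) − (−2s^3 − 2s^2 + 3) = −4s^3 − 2s^2 − 3.
N(2) = −43.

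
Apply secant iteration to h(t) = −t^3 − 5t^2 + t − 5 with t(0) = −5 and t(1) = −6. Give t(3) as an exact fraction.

h(−5) = −10, h(−6) = 25. t(2) = (−6) − 25·((−6) − (−5))/(25 − (−10)) = −37/7.
h(−6) = 25, h(−37/7) = −790/343. t(3) = (−37/7) − (−790/343)·((−37/7) − (−6))/((−790/343) − 25) = −10013/1873.

−10013/1873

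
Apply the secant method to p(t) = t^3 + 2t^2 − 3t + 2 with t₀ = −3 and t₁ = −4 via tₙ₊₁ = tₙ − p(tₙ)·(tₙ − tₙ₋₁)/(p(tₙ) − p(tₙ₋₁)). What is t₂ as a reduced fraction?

−31/10

p(−3) = 2, p(−4) = −18. t₂ = (−4) − (−18)·((−4) − (−3))/((−18) − 2) = −31/10.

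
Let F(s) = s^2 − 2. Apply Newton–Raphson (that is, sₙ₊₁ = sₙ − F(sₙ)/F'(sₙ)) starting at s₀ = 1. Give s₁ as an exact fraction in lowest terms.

F'(s) = 2s.
F(1) = −1, F'(1) = 2, so s₁ = 1 − (−1)/2 = 3/2.

3/2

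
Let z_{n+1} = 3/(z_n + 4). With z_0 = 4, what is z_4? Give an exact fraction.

492/761

z_1 = 3/(4 + 4) = 3/8.
z_2 = 3/(3/8 + 4) = 24/35.
z_3 = 3/(24/35 + 4) = 105/164.
z_4 = 3/(105/164 + 4) = 492/761.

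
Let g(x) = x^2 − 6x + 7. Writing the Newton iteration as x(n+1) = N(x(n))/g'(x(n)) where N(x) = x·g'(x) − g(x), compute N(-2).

−3

g'(x) = 2x − 6.
N(x) = x·g'(x) − g(x) = x·(2x − 6) − (x^2 − 6x + 7) = x^2 − 7.
N(-2) = −3.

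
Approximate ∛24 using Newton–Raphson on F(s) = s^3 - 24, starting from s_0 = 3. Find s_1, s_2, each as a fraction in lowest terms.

F'(s) = 3s^2.
F(3) = 3, F'(3) = 27, so s_1 = 3 - 3/27 = 26/9.
F(26/9) = 80/729, F'(26/9) = 676/27, so s_2 = (26/9) - (80/729)/(676/27) = 13162/4563.

s_1 = 26/9, s_2 = 13162/4563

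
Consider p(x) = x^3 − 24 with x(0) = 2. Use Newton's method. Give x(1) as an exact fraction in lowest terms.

p'(x) = 3x^2.
p(2) = −16, p'(2) = 12, so x(1) = 2 − (−16)/12 = 10/3.

10/3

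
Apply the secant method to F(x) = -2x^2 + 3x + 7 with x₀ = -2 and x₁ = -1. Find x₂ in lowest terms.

-11/9

F(-2) = -7, F(-1) = 2. x₂ = (-1) - 2·((-1) - (-2))/(2 - (-7)) = -11/9.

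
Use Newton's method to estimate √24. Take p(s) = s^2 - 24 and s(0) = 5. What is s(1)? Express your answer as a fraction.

p'(s) = 2s.
p(5) = 1, p'(5) = 10, so s(1) = 5 - 1/10 = 49/10.

49/10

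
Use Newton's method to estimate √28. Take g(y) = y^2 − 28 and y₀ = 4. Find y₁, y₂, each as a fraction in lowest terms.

g'(y) = 2y.
g(4) = −12, g'(4) = 8, so y₁ = 4 − (−12)/8 = 11/2.
g(11/2) = 9/4, g'(11/2) = 11, so y₂ = (11/2) − (9/4)/11 = 233/44.

y₁ = 11/2, y₂ = 233/44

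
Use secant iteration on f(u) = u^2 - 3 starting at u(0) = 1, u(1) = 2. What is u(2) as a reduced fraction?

f(1) = -2, f(2) = 1. u(2) = 2 - 1·(2 - 1)/(1 - (-2)) = 5/3.

5/3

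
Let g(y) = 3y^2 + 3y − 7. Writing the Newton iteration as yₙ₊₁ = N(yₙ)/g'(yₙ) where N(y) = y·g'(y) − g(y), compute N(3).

g'(y) = 6y + 3.
N(y) = y·g'(y) − g(y) = y·(6y + 3) − (3y^2 + 3y − 7) = 3y^2 + 7.
N(3) = 34.

34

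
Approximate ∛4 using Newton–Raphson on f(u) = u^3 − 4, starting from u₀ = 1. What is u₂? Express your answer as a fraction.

5/3

f'(u) = 3u^2.
f(1) = −3, f'(1) = 3, so u₁ = 1 − (−3)/3 = 2.
f(2) = 4, f'(2) = 12, so u₂ = 2 − 4/12 = 5/3.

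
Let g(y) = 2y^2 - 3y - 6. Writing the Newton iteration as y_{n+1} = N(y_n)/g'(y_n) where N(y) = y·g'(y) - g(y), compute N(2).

g'(y) = 4y - 3.
N(y) = y·g'(y) - g(y) = y·(4y - 3) - (2y^2 - 3y - 6) = 2y^2 + 6.
N(2) = 14.

14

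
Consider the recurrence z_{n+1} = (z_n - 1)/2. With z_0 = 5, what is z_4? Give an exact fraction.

z_1 = (5 - 1)/2 = 2.
z_2 = (2 - 1)/2 = 1/2.
z_3 = ((1/2) - 1)/2 = -1/4.
z_4 = ((-1/4) - 1)/2 = -5/8.

-5/8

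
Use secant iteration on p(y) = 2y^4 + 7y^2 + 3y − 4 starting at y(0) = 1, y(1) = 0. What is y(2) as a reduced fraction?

p(1) = 8, p(0) = −4. y(2) = 0 − (−4)·(0 − 1)/((−4) − 8) = 1/3.

1/3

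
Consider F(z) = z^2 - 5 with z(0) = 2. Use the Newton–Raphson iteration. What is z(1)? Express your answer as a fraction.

F'(z) = 2z.
F(2) = -1, F'(2) = 4, so z(1) = 2 - (-1)/4 = 9/4.

9/4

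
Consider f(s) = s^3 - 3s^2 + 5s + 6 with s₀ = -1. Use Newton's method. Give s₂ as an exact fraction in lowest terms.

-12104/15869

f'(s) = 3s^2 - 6s + 5.
f(-1) = -3, f'(-1) = 14, so s₁ = (-1) - (-3)/14 = -11/14.
f(-11/14) = -729/2744, f'(-11/14) = 2267/196, so s₂ = (-11/14) - (-729/2744)/(2267/196) = -12104/15869.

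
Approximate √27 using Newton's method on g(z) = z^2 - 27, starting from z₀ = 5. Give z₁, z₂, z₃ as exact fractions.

z₁ = 26/5, z₂ = 1351/260, z₃ = 3650401/702520

g'(z) = 2z.
g(5) = -2, g'(5) = 10, so z₁ = 5 - (-2)/10 = 26/5.
g(26/5) = 1/25, g'(26/5) = 52/5, so z₂ = (26/5) - (1/25)/(52/5) = 1351/260.
g(1351/260) = 1/67600, g'(1351/260) = 1351/130, so z₃ = (1351/260) - (1/67600)/(1351/130) = 3650401/702520.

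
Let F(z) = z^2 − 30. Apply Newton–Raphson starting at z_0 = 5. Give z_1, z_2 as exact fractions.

F'(z) = 2z.
F(5) = −5, F'(5) = 10, so z_1 = 5 − (−5)/10 = 11/2.
F(11/2) = 1/4, F'(11/2) = 11, so z_2 = (11/2) − (1/4)/11 = 241/44.

z_1 = 11/2, z_2 = 241/44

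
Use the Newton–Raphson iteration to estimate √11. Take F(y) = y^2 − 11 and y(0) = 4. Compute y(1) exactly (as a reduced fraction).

F'(y) = 2y.
F(4) = 5, F'(4) = 8, so y(1) = 4 − 5/8 = 27/8.

27/8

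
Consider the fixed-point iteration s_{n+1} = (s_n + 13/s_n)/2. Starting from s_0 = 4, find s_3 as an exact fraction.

5597777/1552544

s_1 = (4 + 13/4)/2 = 29/8.
s_2 = (29/8 + 13/(29/8))/2 = 1673/464.
s_3 = (1673/464 + 13/(1673/464))/2 = 5597777/1552544.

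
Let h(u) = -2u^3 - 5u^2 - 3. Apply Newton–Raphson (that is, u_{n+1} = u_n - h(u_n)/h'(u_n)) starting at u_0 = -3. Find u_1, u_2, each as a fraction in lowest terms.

h'(u) = -6u^2 - 10u.
h(-3) = 6, h'(-3) = -24, so u_1 = (-3) - 6/(-24) = -11/4.
h(-11/4) = 25/32, h'(-11/4) = -143/8, so u_2 = (-11/4) - (25/32)/(-143/8) = -387/143.

u_1 = -11/4, u_2 = -387/143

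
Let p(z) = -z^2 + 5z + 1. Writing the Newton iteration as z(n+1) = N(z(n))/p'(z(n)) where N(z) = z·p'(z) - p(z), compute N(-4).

p'(z) = -2z + 5.
N(z) = z·p'(z) - p(z) = z·(-2z + 5) - (-z^2 + 5z + 1) = -z^2 - 1.
N(-4) = -17.

-17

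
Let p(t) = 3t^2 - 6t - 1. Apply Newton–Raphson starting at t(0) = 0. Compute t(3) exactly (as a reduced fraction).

p'(t) = 6t - 6.
p(0) = -1, p'(0) = -6, so t(1) = 0 - (-1)/(-6) = -1/6.
p(-1/6) = 1/12, p'(-1/6) = -7, so t(2) = (-1/6) - (1/12)/(-7) = -13/84.
p(-13/84) = 1/2352, p'(-13/84) = -97/14, so t(3) = (-13/84) - (1/2352)/(-97/14) = -2521/16296.

-2521/16296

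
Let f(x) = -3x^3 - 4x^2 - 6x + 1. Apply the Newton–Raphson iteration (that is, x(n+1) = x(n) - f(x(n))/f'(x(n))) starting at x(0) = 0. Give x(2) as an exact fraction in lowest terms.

41/273

f'(x) = -9x^2 - 8x - 6.
f(0) = 1, f'(0) = -6, so x(1) = 0 - 1/(-6) = 1/6.
f(1/6) = -1/8, f'(1/6) = -91/12, so x(2) = (1/6) - (-1/8)/(-91/12) = 41/273.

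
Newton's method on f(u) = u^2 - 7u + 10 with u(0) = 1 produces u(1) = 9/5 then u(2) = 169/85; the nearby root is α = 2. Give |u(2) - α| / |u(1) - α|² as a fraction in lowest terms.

u(1) - α = 9/5 - 2 = -1/5, so |u(1) - α| = 1/5.
u(2) - α = 169/85 - 2 = -1/85, so |u(2) - α| = 1/85.
|u(1) - α|² = 1/25.
Ratio = (1/85) / (1/25) = 5/17.

5/17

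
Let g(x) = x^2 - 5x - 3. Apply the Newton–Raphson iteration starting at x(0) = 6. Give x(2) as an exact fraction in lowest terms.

g'(x) = 2x - 5.
g(6) = 3, g'(6) = 7, so x(1) = 6 - 3/7 = 39/7.
g(39/7) = 9/49, g'(39/7) = 43/7, so x(2) = (39/7) - (9/49)/(43/7) = 1668/301.

1668/301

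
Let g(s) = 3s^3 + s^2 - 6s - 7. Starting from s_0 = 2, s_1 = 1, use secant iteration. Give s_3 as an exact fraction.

g(2) = 9, g(1) = -9. s_2 = 1 - (-9)·(1 - 2)/((-9) - 9) = 3/2.
g(1) = -9, g(3/2) = -29/8. s_3 = (3/2) - (-29/8)·((3/2) - 1)/((-29/8) - (-9)) = 79/43.

79/43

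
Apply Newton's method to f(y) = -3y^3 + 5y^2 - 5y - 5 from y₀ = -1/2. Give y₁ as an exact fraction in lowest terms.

f'(y) = -9y^2 + 10y - 5.
f(-1/2) = -7/8, f'(-1/2) = -49/4, so y₁ = (-1/2) - (-7/8)/(-49/4) = -4/7.

-4/7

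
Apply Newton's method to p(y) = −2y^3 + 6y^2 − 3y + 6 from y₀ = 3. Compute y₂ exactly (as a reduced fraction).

p'(y) = −6y^2 + 12y − 3.
p(3) = −3, p'(3) = −21, so y₁ = 3 − (−3)/(−21) = 20/7.
p(20/7) = −82/343, p'(20/7) = −867/49, so y₂ = (20/7) − (−82/343)/(−867/49) = 17258/6069.

17258/6069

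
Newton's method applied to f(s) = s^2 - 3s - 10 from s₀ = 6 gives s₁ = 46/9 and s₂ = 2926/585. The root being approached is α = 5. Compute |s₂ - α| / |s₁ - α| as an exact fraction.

1/65

s₁ - α = 46/9 - 5 = 1/9, so |s₁ - α| = 1/9.
s₂ - α = 2926/585 - 5 = 1/585, so |s₂ - α| = 1/585.
Ratio = (1/585) / (1/9) = 1/65.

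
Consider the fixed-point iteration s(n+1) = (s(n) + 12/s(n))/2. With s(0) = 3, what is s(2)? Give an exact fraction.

s(1) = (3 + 12/3)/2 = 7/2.
s(2) = (7/2 + 12/(7/2))/2 = 97/28.

97/28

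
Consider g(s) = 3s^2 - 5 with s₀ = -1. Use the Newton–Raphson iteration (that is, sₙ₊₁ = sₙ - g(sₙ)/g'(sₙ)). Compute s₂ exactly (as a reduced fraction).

g'(s) = 6s.
g(-1) = -2, g'(-1) = -6, so s₁ = (-1) - (-2)/(-6) = -4/3.
g(-4/3) = 1/3, g'(-4/3) = -8, so s₂ = (-4/3) - (1/3)/(-8) = -31/24.

-31/24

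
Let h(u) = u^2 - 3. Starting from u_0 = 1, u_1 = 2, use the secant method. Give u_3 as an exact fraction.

h(1) = -2, h(2) = 1. u_2 = 2 - 1·(2 - 1)/(1 - (-2)) = 5/3.
h(2) = 1, h(5/3) = -2/9. u_3 = (5/3) - (-2/9)·((5/3) - 2)/((-2/9) - 1) = 19/11.

19/11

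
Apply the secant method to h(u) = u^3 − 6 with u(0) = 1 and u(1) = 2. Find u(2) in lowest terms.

h(1) = −5, h(2) = 2. u(2) = 2 − 2·(2 − 1)/(2 − (−5)) = 12/7.

12/7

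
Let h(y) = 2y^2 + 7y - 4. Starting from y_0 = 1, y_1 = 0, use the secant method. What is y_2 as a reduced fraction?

h(1) = 5, h(0) = -4. y_2 = 0 - (-4)·(0 - 1)/((-4) - 5) = 4/9.

4/9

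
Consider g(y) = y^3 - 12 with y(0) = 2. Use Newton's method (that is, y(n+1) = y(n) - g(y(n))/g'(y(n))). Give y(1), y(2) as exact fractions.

g'(y) = 3y^2.
g(2) = -4, g'(2) = 12, so y(1) = 2 - (-4)/12 = 7/3.
g(7/3) = 19/27, g'(7/3) = 49/3, so y(2) = (7/3) - (19/27)/(49/3) = 1010/441.

y(1) = 7/3, y(2) = 1010/441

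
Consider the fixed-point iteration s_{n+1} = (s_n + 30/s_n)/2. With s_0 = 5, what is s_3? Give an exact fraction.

116161/21208

s_1 = (5 + 30/5)/2 = 11/2.
s_2 = (11/2 + 30/(11/2))/2 = 241/44.
s_3 = (241/44 + 30/(241/44))/2 = 116161/21208.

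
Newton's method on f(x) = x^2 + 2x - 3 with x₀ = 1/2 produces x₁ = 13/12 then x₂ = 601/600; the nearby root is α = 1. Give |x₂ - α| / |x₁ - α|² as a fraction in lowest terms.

6/25

x₁ - α = 13/12 - 1 = 1/12, so |x₁ - α| = 1/12.
x₂ - α = 601/600 - 1 = 1/600, so |x₂ - α| = 1/600.
|x₁ - α|² = 1/144.
Ratio = (1/600) / (1/144) = 6/25.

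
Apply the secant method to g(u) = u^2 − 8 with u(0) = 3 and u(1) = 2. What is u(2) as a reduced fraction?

g(3) = 1, g(2) = −4. u(2) = 2 − (−4)·(2 − 3)/((−4) − 1) = 14/5.

14/5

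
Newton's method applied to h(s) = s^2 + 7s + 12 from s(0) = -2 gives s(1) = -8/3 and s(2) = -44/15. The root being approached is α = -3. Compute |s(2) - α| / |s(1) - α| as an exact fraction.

s(1) - α = -8/3 - (-3) = -8/3 + 3 = 1/3, so |s(1) - α| = 1/3.
s(2) - α = -44/15 - (-3) = -44/15 + 3 = 1/15, so |s(2) - α| = 1/15.
Ratio = (1/15) / (1/3) = 1/5.

1/5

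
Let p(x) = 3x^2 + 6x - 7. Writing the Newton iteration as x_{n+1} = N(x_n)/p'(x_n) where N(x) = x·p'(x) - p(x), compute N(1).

p'(x) = 6x + 6.
N(x) = x·p'(x) - p(x) = x·(6x + 6) - (3x^2 + 6x - 7) = 3x^2 + 7.
N(1) = 10.

10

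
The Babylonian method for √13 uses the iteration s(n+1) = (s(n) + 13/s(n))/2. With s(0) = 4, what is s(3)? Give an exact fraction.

s(1) = (4 + 13/4)/2 = 29/8.
s(2) = (29/8 + 13/(29/8))/2 = 1673/464.
s(3) = (1673/464 + 13/(1673/464))/2 = 5597777/1552544.

5597777/1552544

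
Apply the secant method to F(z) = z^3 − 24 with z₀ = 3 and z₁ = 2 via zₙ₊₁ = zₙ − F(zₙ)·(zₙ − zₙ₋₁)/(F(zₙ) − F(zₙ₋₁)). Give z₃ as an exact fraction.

F(3) = 3, F(2) = −16. z₂ = 2 − (−16)·(2 − 3)/((−16) − 3) = 54/19.
F(2) = −16, F(54/19) = −7152/6859. z₃ = (54/19) − (−7152/6859)·((54/19) − 2)/((−7152/6859) − (−16)) = 4650/1603.

4650/1603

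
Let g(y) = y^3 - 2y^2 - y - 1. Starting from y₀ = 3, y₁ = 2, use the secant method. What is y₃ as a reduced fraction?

g(3) = 5, g(2) = -3. y₂ = 2 - (-3)·(2 - 3)/((-3) - 5) = 19/8.
g(2) = -3, g(19/8) = -645/512. y₃ = (19/8) - (-645/512)·((19/8) - 2)/((-645/512) - (-3)) = 262/99.

262/99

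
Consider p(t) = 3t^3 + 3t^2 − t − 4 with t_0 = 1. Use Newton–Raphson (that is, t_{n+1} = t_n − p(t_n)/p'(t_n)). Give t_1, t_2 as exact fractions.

p'(t) = 9t^2 + 6t − 1.
p(1) = 1, p'(1) = 14, so t_1 = 1 − 1/14 = 13/14.
p(13/14) = 165/2744, p'(13/14) = 2417/196, so t_2 = (13/14) − (165/2744)/(2417/196) = 15628/16919.

t_1 = 13/14, t_2 = 15628/16919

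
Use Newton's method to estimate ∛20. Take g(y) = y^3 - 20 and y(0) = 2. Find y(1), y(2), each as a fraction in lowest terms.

g'(y) = 3y^2.
g(2) = -12, g'(2) = 12, so y(1) = 2 - (-12)/12 = 3.
g(3) = 7, g'(3) = 27, so y(2) = 3 - 7/27 = 74/27.

y(1) = 3, y(2) = 74/27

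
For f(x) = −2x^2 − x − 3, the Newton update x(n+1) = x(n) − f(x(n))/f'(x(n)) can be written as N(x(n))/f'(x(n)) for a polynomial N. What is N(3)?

−15

f'(x) = −4x − 1.
N(x) = x·f'(x) − f(x) = x·(−4x − 1) − (−2x^2 − x − 3) = −2x^2 + 3.
N(3) = −15.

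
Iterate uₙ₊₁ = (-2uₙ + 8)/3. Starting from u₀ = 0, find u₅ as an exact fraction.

u₁ = (-2·0 + 8)/3 = 8/3.
u₂ = (-2·(8/3) + 8)/3 = 8/9.
u₃ = (-2·(8/9) + 8)/3 = 56/27.
u₄ = (-2·(56/27) + 8)/3 = 104/81.
u₅ = (-2·(104/81) + 8)/3 = 440/243.

440/243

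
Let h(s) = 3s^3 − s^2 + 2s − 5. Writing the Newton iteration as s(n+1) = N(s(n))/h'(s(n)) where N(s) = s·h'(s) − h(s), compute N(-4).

−395

h'(s) = 9s^2 − 2s + 2.
N(s) = s·h'(s) − h(s) = s·(9s^2 − 2s + 2) − (3s^3 − s^2 + 2s − 5) = 6s^3 − s^2 + 5.
N(-4) = −395.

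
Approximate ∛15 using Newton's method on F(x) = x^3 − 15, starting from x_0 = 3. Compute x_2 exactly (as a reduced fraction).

35269/14283

F'(x) = 3x^2.
F(3) = 12, F'(3) = 27, so x_1 = 3 − 12/27 = 23/9.
F(23/9) = 1232/729, F'(23/9) = 529/27, so x_2 = (23/9) − (1232/729)/(529/27) = 35269/14283.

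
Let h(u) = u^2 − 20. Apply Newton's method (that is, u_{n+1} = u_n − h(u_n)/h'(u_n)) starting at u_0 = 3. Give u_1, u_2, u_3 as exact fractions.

u_1 = 29/6, u_2 = 1561/348, u_3 = 4858801/1086456

h'(u) = 2u.
h(3) = −11, h'(3) = 6, so u_1 = 3 − (−11)/6 = 29/6.
h(29/6) = 121/36, h'(29/6) = 29/3, so u_2 = (29/6) − (121/36)/(29/3) = 1561/348.
h(1561/348) = 14641/121104, h'(1561/348) = 1561/174, so u_3 = (1561/348) − (14641/121104)/(1561/174) = 4858801/1086456.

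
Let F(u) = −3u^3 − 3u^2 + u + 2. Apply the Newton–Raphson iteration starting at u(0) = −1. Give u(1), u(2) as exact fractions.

F'(u) = −9u^2 − 6u + 1.
F(−1) = 1, F'(−1) = −2, so u(1) = (−1) − 1/(−2) = −1/2.
F(−1/2) = 9/8, F'(−1/2) = 7/4, so u(2) = (−1/2) − (9/8)/(7/4) = −8/7.

u(1) = −1/2, u(2) = −8/7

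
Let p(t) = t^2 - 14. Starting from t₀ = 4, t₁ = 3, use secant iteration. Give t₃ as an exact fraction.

176/47

p(4) = 2, p(3) = -5. t₂ = 3 - (-5)·(3 - 4)/((-5) - 2) = 26/7.
p(3) = -5, p(26/7) = -10/49. t₃ = (26/7) - (-10/49)·((26/7) - 3)/((-10/49) - (-5)) = 176/47.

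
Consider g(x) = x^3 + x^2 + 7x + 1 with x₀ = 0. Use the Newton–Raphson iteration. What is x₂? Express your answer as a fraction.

−169/1162

g'(x) = 3x^2 + 2x + 7.
g(0) = 1, g'(0) = 7, so x₁ = 0 − 1/7 = −1/7.
g(−1/7) = 6/343, g'(−1/7) = 332/49, so x₂ = (−1/7) − (6/343)/(332/49) = −169/1162.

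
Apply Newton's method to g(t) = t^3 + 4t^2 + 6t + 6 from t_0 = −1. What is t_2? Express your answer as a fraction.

g'(t) = 3t^2 + 8t + 6.
g(−1) = 3, g'(−1) = 1, so t_1 = (−1) − 3/1 = −4.
g(−4) = −18, g'(−4) = 22, so t_2 = (−4) − (−18)/22 = −35/11.

−35/11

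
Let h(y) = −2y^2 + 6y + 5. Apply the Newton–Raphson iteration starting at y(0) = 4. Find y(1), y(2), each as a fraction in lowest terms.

h'(y) = −4y + 6.
h(4) = −3, h'(4) = −10, so y(1) = 4 − (−3)/(−10) = 37/10.
h(37/10) = −9/50, h'(37/10) = −44/5, so y(2) = (37/10) − (−9/50)/(−44/5) = 1619/440.

y(1) = 37/10, y(2) = 1619/440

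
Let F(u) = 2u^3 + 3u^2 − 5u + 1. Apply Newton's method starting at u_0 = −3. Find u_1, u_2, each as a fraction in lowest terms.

u_1 = −82/31, u_2 = −1609931/628897

F'(u) = 6u^2 + 6u − 5.
F(−3) = −11, F'(−3) = 31, so u_1 = (−3) − (−11)/31 = −82/31.
F(−82/31) = −53603/29791, F'(−82/31) = 20287/961, so u_2 = (−82/31) − (−53603/29791)/(20287/961) = −1609931/628897.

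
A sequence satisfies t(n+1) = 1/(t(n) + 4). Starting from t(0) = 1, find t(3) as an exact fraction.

t(1) = 1/(1 + 4) = 1/5.
t(2) = 1/(1/5 + 4) = 5/21.
t(3) = 1/(5/21 + 4) = 21/89.

21/89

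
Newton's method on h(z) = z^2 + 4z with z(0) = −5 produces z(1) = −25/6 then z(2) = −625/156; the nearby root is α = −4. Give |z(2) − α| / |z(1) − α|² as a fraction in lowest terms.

3/13

z(1) − α = −25/6 − (−4) = −25/6 + 4 = −1/6, so |z(1) − α| = 1/6.
z(2) − α = −625/156 − (−4) = −625/156 + 4 = −1/156, so |z(2) − α| = 1/156.
|z(1) − α|² = 1/36.
Ratio = (1/156) / (1/36) = 3/13.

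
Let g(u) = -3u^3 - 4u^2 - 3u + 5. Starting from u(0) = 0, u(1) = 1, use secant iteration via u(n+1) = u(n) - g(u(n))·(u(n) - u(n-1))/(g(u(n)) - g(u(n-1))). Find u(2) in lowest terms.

1/2

g(0) = 5, g(1) = -5. u(2) = 1 - (-5)·(1 - 0)/((-5) - 5) = 1/2.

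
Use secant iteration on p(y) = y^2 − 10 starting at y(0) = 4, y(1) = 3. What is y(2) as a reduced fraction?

p(4) = 6, p(3) = −1. y(2) = 3 − (−1)·(3 − 4)/((−1) − 6) = 22/7.

22/7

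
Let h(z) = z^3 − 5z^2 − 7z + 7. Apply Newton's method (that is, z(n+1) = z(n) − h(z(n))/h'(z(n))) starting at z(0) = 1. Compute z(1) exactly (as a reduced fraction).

h'(z) = 3z^2 − 10z − 7.
h(1) = −4, h'(1) = −14, so z(1) = 1 − (−4)/(−14) = 5/7.

5/7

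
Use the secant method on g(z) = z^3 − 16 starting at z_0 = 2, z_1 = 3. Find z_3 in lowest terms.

19990/7987

g(2) = −8, g(3) = 11. z_2 = 3 − 11·(3 − 2)/(11 − (−8)) = 46/19.
g(3) = 11, g(46/19) = −12408/6859. z_3 = (46/19) − (−12408/6859)·((46/19) − 3)/((−12408/6859) − 11) = 19990/7987.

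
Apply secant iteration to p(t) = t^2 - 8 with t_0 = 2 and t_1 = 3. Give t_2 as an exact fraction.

p(2) = -4, p(3) = 1. t_2 = 3 - 1·(3 - 2)/(1 - (-4)) = 14/5.

14/5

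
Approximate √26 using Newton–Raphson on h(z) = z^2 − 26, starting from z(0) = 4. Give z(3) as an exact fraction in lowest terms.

1468273/287952

h'(z) = 2z.
h(4) = −10, h'(4) = 8, so z(1) = 4 − (−10)/8 = 21/4.
h(21/4) = 25/16, h'(21/4) = 21/2, so z(2) = (21/4) − (25/16)/(21/2) = 857/168.
h(857/168) = 625/28224, h'(857/168) = 857/84, so z(3) = (857/168) − (625/28224)/(857/84) = 1468273/287952.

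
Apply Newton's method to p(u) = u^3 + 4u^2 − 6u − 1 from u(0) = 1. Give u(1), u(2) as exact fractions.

p'(u) = 3u^2 + 8u − 6.
p(1) = −2, p'(1) = 5, so u(1) = 1 − (−2)/5 = 7/5.
p(7/5) = 148/125, p'(7/5) = 277/25, so u(2) = (7/5) − (148/125)/(277/25) = 1791/1385.

u(1) = 7/5, u(2) = 1791/1385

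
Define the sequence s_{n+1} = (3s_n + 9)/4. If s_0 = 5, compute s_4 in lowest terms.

s_1 = (3·5 + 9)/4 = 6.
s_2 = (3·6 + 9)/4 = 27/4.
s_3 = (3·(27/4) + 9)/4 = 117/16.
s_4 = (3·(117/16) + 9)/4 = 495/64.

495/64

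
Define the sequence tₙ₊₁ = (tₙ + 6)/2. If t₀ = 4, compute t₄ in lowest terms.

47/8

t₁ = (4 + 6)/2 = 5.
t₂ = (5 + 6)/2 = 11/2.
t₃ = ((11/2) + 6)/2 = 23/4.
t₄ = ((23/4) + 6)/2 = 47/8.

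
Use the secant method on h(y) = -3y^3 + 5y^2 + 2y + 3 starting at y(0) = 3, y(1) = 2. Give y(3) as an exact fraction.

1122/511

h(3) = -27, h(2) = 3. y(2) = 2 - 3·(2 - 3)/(3 - (-27)) = 21/10.
h(2) = 3, h(21/10) = 1467/1000. y(3) = (21/10) - (1467/1000)·((21/10) - 2)/((1467/1000) - 3) = 1122/511.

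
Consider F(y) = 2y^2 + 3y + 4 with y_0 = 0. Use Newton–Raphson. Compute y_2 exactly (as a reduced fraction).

4/21

F'(y) = 4y + 3.
F(0) = 4, F'(0) = 3, so y_1 = 0 - 4/3 = -4/3.
F(-4/3) = 32/9, F'(-4/3) = -7/3, so y_2 = (-4/3) - (32/9)/(-7/3) = 4/21.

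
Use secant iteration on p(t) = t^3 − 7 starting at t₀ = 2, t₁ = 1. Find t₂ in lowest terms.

13/7

p(2) = 1, p(1) = −6. t₂ = 1 − (−6)·(1 − 2)/((−6) − 1) = 13/7.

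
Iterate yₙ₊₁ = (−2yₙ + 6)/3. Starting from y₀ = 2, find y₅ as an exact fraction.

266/243

y₁ = (−2·2 + 6)/3 = 2/3.
y₂ = (−2·(2/3) + 6)/3 = 14/9.
y₃ = (−2·(14/9) + 6)/3 = 26/27.
y₄ = (−2·(26/27) + 6)/3 = 110/81.
y₅ = (−2·(110/81) + 6)/3 = 266/243.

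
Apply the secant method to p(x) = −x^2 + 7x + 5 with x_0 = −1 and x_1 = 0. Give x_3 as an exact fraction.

−40/61

p(−1) = −3, p(0) = 5. x_2 = 0 − 5·(0 − (−1))/(5 − (−3)) = −5/8.
p(0) = 5, p(−5/8) = 15/64. x_3 = (−5/8) − (15/64)·((−5/8) − 0)/((15/64) − 5) = −40/61.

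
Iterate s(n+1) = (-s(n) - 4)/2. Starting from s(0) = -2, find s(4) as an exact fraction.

s(1) = (-(-2) - 4)/2 = -1.
s(2) = (-(-1) - 4)/2 = -3/2.
s(3) = (-(-3/2) - 4)/2 = -5/4.
s(4) = (-(-5/4) - 4)/2 = -11/8.

-11/8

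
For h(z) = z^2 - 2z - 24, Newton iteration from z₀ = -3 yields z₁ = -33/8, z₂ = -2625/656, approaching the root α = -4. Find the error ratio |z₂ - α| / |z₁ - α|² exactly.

z₁ - α = -33/8 - (-4) = -33/8 + 4 = -1/8, so |z₁ - α| = 1/8.
z₂ - α = -2625/656 - (-4) = -2625/656 + 4 = -1/656, so |z₂ - α| = 1/656.
|z₁ - α|² = 1/64.
Ratio = (1/656) / (1/64) = 4/41.

4/41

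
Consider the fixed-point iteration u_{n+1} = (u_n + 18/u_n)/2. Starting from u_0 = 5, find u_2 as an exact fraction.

3649/860

u_1 = (5 + 18/5)/2 = 43/10.
u_2 = (43/10 + 18/(43/10))/2 = 3649/860.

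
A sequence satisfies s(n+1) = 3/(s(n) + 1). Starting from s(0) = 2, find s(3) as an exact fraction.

s(1) = 3/(2 + 1) = 1.
s(2) = 3/(1 + 1) = 3/2.
s(3) = 3/(3/2 + 1) = 6/5.

6/5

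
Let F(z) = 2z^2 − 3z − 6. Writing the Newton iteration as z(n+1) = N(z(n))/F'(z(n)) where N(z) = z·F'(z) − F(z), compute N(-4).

F'(z) = 4z − 3.
N(z) = z·F'(z) − F(z) = z·(4z − 3) − (2z^2 − 3z − 6) = 2z^2 + 6.
N(-4) = 38.

38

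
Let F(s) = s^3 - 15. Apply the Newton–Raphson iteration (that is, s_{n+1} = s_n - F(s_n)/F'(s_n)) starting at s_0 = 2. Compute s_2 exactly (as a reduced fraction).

42751/17298

F'(s) = 3s^2.
F(2) = -7, F'(2) = 12, so s_1 = 2 - (-7)/12 = 31/12.
F(31/12) = 3871/1728, F'(31/12) = 961/48, so s_2 = (31/12) - (3871/1728)/(961/48) = 42751/17298.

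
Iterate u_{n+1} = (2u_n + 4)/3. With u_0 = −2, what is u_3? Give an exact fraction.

20/9

u_1 = (2·(−2) + 4)/3 = 0.
u_2 = (2·0 + 4)/3 = 4/3.
u_3 = (2·(4/3) + 4)/3 = 20/9.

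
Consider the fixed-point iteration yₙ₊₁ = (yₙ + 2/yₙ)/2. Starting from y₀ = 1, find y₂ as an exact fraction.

y₁ = (1 + 2/1)/2 = 3/2.
y₂ = (3/2 + 2/(3/2))/2 = 17/12.

17/12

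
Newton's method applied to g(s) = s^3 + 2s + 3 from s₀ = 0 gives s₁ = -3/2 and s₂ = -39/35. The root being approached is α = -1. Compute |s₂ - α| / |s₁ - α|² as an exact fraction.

s₁ - α = -3/2 - (-1) = -3/2 + 1 = -1/2, so |s₁ - α| = 1/2.
s₂ - α = -39/35 - (-1) = -39/35 + 1 = -4/35, so |s₂ - α| = 4/35.
|s₁ - α|² = 1/4.
Ratio = (4/35) / (1/4) = 16/35.

16/35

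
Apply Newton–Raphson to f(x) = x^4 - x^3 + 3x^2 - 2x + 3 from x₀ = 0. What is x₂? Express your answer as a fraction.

f'(x) = 4x^3 - 3x^2 + 6x - 2.
f(0) = 3, f'(0) = -2, so x₁ = 0 - 3/(-2) = 3/2.
f(3/2) = 135/16, f'(3/2) = 55/4, so x₂ = (3/2) - (135/16)/(55/4) = 39/44.

39/44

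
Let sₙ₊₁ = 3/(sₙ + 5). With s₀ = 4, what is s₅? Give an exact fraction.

1479/2732

s₁ = 3/(4 + 5) = 1/3.
s₂ = 3/(1/3 + 5) = 9/16.
s₃ = 3/(9/16 + 5) = 48/89.
s₄ = 3/(48/89 + 5) = 267/493.
s₅ = 3/(267/493 + 5) = 1479/2732.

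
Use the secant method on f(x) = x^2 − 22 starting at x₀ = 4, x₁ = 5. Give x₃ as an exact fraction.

f(4) = −6, f(5) = 3. x₂ = 5 − 3·(5 − 4)/(3 − (−6)) = 14/3.
f(5) = 3, f(14/3) = −2/9. x₃ = (14/3) − (−2/9)·((14/3) − 5)/((−2/9) − 3) = 136/29.

136/29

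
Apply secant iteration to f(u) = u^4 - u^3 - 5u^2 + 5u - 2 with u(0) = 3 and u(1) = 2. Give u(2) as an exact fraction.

28/13

f(3) = 22, f(2) = -4. u(2) = 2 - (-4)·(2 - 3)/((-4) - 22) = 28/13.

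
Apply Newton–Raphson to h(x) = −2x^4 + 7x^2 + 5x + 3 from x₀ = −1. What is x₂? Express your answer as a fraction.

71/31

h'(x) = −8x^3 + 14x + 5.
h(−1) = 3, h'(−1) = −1, so x₁ = (−1) − 3/(−1) = 2.
h(2) = 9, h'(2) = −31, so x₂ = 2 − 9/(−31) = 71/31.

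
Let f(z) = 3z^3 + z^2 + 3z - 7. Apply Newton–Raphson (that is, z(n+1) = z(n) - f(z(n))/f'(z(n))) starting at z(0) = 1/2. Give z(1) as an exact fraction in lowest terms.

32/25

f'(z) = 9z^2 + 2z + 3.
f(1/2) = -39/8, f'(1/2) = 25/4, so z(1) = (1/2) - (-39/8)/(25/4) = 32/25.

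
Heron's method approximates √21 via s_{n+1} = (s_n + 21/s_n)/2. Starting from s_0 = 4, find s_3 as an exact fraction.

14720113/3212192

s_1 = (4 + 21/4)/2 = 37/8.
s_2 = (37/8 + 21/(37/8))/2 = 2713/592.
s_3 = (2713/592 + 21/(2713/592))/2 = 14720113/3212192.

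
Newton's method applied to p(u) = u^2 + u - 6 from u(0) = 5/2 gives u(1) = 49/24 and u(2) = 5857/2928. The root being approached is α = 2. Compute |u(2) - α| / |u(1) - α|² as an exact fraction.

u(1) - α = 49/24 - 2 = 1/24, so |u(1) - α| = 1/24.
u(2) - α = 5857/2928 - 2 = 1/2928, so |u(2) - α| = 1/2928.
|u(1) - α|² = 1/576.
Ratio = (1/2928) / (1/576) = 12/61.

12/61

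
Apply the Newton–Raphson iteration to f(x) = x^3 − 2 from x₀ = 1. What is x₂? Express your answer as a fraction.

91/72

f'(x) = 3x^2.
f(1) = −1, f'(1) = 3, so x₁ = 1 − (−1)/3 = 4/3.
f(4/3) = 10/27, f'(4/3) = 16/3, so x₂ = (4/3) − (10/27)/(16/3) = 91/72.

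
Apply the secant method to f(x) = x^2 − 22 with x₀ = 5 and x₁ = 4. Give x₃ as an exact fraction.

f(5) = 3, f(4) = −6. x₂ = 4 − (−6)·(4 − 5)/((−6) − 3) = 14/3.
f(4) = −6, f(14/3) = −2/9. x₃ = (14/3) − (−2/9)·((14/3) − 4)/((−2/9) − (−6)) = 61/13.

61/13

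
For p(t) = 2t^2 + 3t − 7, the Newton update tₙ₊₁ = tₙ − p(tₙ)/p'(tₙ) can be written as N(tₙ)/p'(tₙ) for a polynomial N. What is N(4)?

39

p'(t) = 4t + 3.
N(t) = t·p'(t) − p(t) = t·(4t + 3) − (2t^2 + 3t − 7) = 2t^2 + 7.
N(4) = 39.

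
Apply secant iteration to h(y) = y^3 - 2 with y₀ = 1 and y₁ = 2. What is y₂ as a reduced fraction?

8/7

h(1) = -1, h(2) = 6. y₂ = 2 - 6·(2 - 1)/(6 - (-1)) = 8/7.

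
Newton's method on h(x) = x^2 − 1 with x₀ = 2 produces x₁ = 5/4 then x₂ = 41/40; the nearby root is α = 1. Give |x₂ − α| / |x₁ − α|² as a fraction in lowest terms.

x₁ − α = 5/4 − 1 = 1/4, so |x₁ − α| = 1/4.
x₂ − α = 41/40 − 1 = 1/40, so |x₂ − α| = 1/40.
|x₁ − α|² = 1/16.
Ratio = (1/40) / (1/16) = 2/5.

2/5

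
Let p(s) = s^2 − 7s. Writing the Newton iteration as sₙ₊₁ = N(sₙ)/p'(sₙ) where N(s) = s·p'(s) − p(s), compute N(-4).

16

p'(s) = 2s − 7.
N(s) = s·p'(s) − p(s) = s·(2s − 7) − (s^2 − 7s) = s^2.
N(-4) = 16.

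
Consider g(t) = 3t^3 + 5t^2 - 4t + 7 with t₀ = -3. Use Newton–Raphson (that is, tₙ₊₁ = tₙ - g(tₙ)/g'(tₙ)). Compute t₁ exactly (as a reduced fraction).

g'(t) = 9t^2 + 10t - 4.
g(-3) = -17, g'(-3) = 47, so t₁ = (-3) - (-17)/47 = -124/47.

-124/47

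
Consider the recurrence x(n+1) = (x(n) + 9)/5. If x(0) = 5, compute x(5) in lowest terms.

x(1) = (5 + 9)/5 = 14/5.
x(2) = ((14/5) + 9)/5 = 59/25.
x(3) = ((59/25) + 9)/5 = 284/125.
x(4) = ((284/125) + 9)/5 = 1409/625.
x(5) = ((1409/625) + 9)/5 = 7034/3125.

7034/3125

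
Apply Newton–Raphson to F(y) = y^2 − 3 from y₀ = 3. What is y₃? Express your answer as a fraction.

97/56

F'(y) = 2y.
F(3) = 6, F'(3) = 6, so y₁ = 3 − 6/6 = 2.
F(2) = 1, F'(2) = 4, so y₂ = 2 − 1/4 = 7/4.
F(7/4) = 1/16, F'(7/4) = 7/2, so y₃ = (7/4) − (1/16)/(7/2) = 97/56.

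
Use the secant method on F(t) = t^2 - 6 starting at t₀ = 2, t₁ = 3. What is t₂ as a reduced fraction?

F(2) = -2, F(3) = 3. t₂ = 3 - 3·(3 - 2)/(3 - (-2)) = 12/5.

12/5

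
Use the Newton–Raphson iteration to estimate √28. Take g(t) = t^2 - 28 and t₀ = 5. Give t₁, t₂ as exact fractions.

g'(t) = 2t.
g(5) = -3, g'(5) = 10, so t₁ = 5 - (-3)/10 = 53/10.
g(53/10) = 9/100, g'(53/10) = 53/5, so t₂ = (53/10) - (9/100)/(53/5) = 5609/1060.

t₁ = 53/10, t₂ = 5609/1060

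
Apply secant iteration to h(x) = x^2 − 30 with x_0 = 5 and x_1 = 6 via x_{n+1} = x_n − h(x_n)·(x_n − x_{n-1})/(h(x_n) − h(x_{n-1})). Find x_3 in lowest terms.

115/21

h(5) = −5, h(6) = 6. x_2 = 6 − 6·(6 − 5)/(6 − (−5)) = 60/11.
h(6) = 6, h(60/11) = −30/121. x_3 = (60/11) − (−30/121)·((60/11) − 6)/((−30/121) − 6) = 115/21.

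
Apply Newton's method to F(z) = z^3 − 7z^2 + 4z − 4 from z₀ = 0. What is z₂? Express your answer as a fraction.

1/7

F'(z) = 3z^2 − 14z + 4.
F(0) = −4, F'(0) = 4, so z₁ = 0 − (−4)/4 = 1.
F(1) = −6, F'(1) = −7, so z₂ = 1 − (−6)/(−7) = 1/7.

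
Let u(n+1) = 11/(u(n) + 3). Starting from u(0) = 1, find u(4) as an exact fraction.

u(1) = 11/(1 + 3) = 11/4.
u(2) = 11/(11/4 + 3) = 44/23.
u(3) = 11/(44/23 + 3) = 253/113.
u(4) = 11/(253/113 + 3) = 1243/592.

1243/592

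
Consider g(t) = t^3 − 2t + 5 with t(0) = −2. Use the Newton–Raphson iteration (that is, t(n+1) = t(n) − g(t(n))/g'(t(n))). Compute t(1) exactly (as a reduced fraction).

g'(t) = 3t^2 − 2.
g(−2) = 1, g'(−2) = 10, so t(1) = (−2) − 1/10 = −21/10.

−21/10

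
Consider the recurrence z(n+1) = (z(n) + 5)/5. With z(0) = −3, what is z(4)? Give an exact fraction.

777/625

z(1) = ((−3) + 5)/5 = 2/5.
z(2) = ((2/5) + 5)/5 = 27/25.
z(3) = ((27/25) + 5)/5 = 152/125.
z(4) = ((152/125) + 5)/5 = 777/625.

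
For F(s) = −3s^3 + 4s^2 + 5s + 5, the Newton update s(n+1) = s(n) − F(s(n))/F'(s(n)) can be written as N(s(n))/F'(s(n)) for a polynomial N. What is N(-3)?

193

F'(s) = −9s^2 + 8s + 5.
N(s) = s·F'(s) − F(s) = s·(−9s^2 + 8s + 5) − (−3s^3 + 4s^2 + 5s + 5) = −6s^3 + 4s^2 − 5.
N(-3) = 193.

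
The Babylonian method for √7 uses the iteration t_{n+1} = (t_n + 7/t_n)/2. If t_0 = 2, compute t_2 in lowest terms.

233/88

t_1 = (2 + 7/2)/2 = 11/4.
t_2 = (11/4 + 7/(11/4))/2 = 233/88.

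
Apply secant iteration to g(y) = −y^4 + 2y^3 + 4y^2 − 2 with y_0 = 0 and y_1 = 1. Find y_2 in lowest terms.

2/5

g(0) = −2, g(1) = 3. y_2 = 1 − 3·(1 − 0)/(3 − (−2)) = 2/5.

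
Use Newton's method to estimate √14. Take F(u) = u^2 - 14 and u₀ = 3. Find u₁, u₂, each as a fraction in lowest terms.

F'(u) = 2u.
F(3) = -5, F'(3) = 6, so u₁ = 3 - (-5)/6 = 23/6.
F(23/6) = 25/36, F'(23/6) = 23/3, so u₂ = (23/6) - (25/36)/(23/3) = 1033/276.

u₁ = 23/6, u₂ = 1033/276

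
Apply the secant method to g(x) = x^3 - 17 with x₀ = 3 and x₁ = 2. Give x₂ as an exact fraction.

g(3) = 10, g(2) = -9. x₂ = 2 - (-9)·(2 - 3)/((-9) - 10) = 47/19.

47/19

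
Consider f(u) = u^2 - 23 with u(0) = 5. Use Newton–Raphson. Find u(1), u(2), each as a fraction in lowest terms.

f'(u) = 2u.
f(5) = 2, f'(5) = 10, so u(1) = 5 - 2/10 = 24/5.
f(24/5) = 1/25, f'(24/5) = 48/5, so u(2) = (24/5) - (1/25)/(48/5) = 1151/240.

u(1) = 24/5, u(2) = 1151/240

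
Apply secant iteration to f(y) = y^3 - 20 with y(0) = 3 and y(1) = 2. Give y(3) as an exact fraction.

f(3) = 7, f(2) = -12. y(2) = 2 - (-12)·(2 - 3)/((-12) - 7) = 50/19.
f(2) = -12, f(50/19) = -12180/6859. y(3) = (50/19) - (-12180/6859)·((50/19) - 2)/((-12180/6859) - (-12)) = 1335/487.

1335/487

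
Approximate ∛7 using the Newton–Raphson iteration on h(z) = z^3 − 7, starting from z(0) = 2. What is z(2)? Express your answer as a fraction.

h'(z) = 3z^2.
h(2) = 1, h'(2) = 12, so z(1) = 2 − 1/12 = 23/12.
h(23/12) = 71/1728, h'(23/12) = 529/48, so z(2) = (23/12) − (71/1728)/(529/48) = 18215/9522.

18215/9522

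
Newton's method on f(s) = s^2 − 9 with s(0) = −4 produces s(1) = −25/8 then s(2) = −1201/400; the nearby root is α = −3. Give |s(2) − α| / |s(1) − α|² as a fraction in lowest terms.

4/25

s(1) − α = −25/8 − (−3) = −25/8 + 3 = −1/8, so |s(1) − α| = 1/8.
s(2) − α = −1201/400 − (−3) = −1201/400 + 3 = −1/400, so |s(2) − α| = 1/400.
|s(1) − α|² = 1/64.
Ratio = (1/400) / (1/64) = 4/25.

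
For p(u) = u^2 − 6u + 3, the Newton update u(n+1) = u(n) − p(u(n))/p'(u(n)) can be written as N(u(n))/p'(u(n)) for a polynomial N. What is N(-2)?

1

p'(u) = 2u − 6.
N(u) = u·p'(u) − p(u) = u·(2u − 6) − (u^2 − 6u + 3) = u^2 − 3.
N(-2) = 1.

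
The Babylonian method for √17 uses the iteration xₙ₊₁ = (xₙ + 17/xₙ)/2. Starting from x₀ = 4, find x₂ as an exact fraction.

x₁ = (4 + 17/4)/2 = 33/8.
x₂ = (33/8 + 17/(33/8))/2 = 2177/528.

2177/528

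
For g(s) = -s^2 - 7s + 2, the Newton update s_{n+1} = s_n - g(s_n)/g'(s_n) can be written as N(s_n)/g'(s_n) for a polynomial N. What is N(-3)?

-11

g'(s) = -2s - 7.
N(s) = s·g'(s) - g(s) = s·(-2s - 7) - (-s^2 - 7s + 2) = -s^2 - 2.
N(-3) = -11.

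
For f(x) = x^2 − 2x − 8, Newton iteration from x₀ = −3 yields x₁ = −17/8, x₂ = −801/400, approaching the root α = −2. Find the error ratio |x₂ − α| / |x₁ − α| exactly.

1/50

x₁ − α = −17/8 − (−2) = −17/8 + 2 = −1/8, so |x₁ − α| = 1/8.
x₂ − α = −801/400 − (−2) = −801/400 + 2 = −1/400, so |x₂ − α| = 1/400.
Ratio = (1/400) / (1/8) = 1/50.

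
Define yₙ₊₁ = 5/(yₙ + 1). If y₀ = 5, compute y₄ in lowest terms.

205/96

y₁ = 5/(5 + 1) = 5/6.
y₂ = 5/(5/6 + 1) = 30/11.
y₃ = 5/(30/11 + 1) = 55/41.
y₄ = 5/(55/41 + 1) = 205/96.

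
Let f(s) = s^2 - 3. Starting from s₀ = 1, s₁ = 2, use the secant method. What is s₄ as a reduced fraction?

97/56

f(1) = -2, f(2) = 1. s₂ = 2 - 1·(2 - 1)/(1 - (-2)) = 5/3.
f(2) = 1, f(5/3) = -2/9. s₃ = (5/3) - (-2/9)·((5/3) - 2)/((-2/9) - 1) = 19/11.
f(5/3) = -2/9, f(19/11) = -2/121. s₄ = (19/11) - (-2/121)·((19/11) - (5/3))/((-2/121) - (-2/9)) = 97/56.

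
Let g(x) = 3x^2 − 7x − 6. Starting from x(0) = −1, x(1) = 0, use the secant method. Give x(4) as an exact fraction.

g(−1) = 4, g(0) = −6. x(2) = 0 − (−6)·(0 − (−1))/((−6) − 4) = −3/5.
g(0) = −6, g(−3/5) = −18/25. x(3) = (−3/5) − (−18/25)·((−3/5) − 0)/((−18/25) − (−6)) = −15/22.
g(−3/5) = −18/25, g(−15/22) = 81/484. x(4) = (−15/22) − (81/484)·((−15/22) − (−3/5))/((81/484) − (−18/25)) = −795/1193.

−795/1193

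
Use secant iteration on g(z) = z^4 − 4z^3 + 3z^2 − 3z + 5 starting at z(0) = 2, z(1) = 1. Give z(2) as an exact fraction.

g(2) = −5, g(1) = 2. z(2) = 1 − 2·(1 − 2)/(2 − (−5)) = 9/7.

9/7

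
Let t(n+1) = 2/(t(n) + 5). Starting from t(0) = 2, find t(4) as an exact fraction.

398/1069

t(1) = 2/(2 + 5) = 2/7.
t(2) = 2/(2/7 + 5) = 14/37.
t(3) = 2/(14/37 + 5) = 74/199.
t(4) = 2/(74/199 + 5) = 398/1069.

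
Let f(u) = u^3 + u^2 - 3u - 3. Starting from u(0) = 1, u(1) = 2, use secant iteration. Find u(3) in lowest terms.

f(1) = -4, f(2) = 3. u(2) = 2 - 3·(2 - 1)/(3 - (-4)) = 11/7.
f(2) = 3, f(11/7) = -468/343. u(3) = (11/7) - (-468/343)·((11/7) - 2)/((-468/343) - 3) = 851/499.

851/499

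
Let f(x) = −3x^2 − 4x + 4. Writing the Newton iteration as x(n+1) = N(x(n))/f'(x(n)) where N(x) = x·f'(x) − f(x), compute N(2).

f'(x) = −6x − 4.
N(x) = x·f'(x) − f(x) = x·(−6x − 4) − (−3x^2 − 4x + 4) = −3x^2 − 4.
N(2) = −16.

−16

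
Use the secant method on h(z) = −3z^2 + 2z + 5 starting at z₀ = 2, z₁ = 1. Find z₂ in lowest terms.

11/7

h(2) = −3, h(1) = 4. z₂ = 1 − 4·(1 − 2)/(4 − (−3)) = 11/7.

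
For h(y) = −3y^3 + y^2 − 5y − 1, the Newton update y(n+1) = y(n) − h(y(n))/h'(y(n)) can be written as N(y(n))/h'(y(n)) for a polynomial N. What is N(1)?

h'(y) = −9y^2 + 2y − 5.
N(y) = y·h'(y) − h(y) = y·(−9y^2 + 2y − 5) − (−3y^3 + y^2 − 5y − 1) = −6y^3 + y^2 + 1.
N(1) = −4.

−4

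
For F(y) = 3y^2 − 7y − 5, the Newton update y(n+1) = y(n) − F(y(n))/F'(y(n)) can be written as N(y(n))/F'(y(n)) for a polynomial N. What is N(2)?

F'(y) = 6y − 7.
N(y) = y·F'(y) − F(y) = y·(6y − 7) − (3y^2 − 7y − 5) = 3y^2 + 5.
N(2) = 17.

17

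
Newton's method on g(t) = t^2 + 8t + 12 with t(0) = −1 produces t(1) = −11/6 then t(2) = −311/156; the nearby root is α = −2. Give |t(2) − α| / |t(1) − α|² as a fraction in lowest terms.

3/13

t(1) − α = −11/6 − (−2) = −11/6 + 2 = 1/6, so |t(1) − α| = 1/6.
t(2) − α = −311/156 − (−2) = −311/156 + 2 = 1/156, so |t(2) − α| = 1/156.
|t(1) − α|² = 1/36.
Ratio = (1/156) / (1/36) = 3/13.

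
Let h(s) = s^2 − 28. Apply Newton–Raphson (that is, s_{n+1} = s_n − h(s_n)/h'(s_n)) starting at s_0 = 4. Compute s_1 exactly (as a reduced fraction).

h'(s) = 2s.
h(4) = −12, h'(4) = 8, so s_1 = 4 − (−12)/8 = 11/2.

11/2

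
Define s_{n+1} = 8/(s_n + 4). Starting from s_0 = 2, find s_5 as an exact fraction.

s_1 = 8/(2 + 4) = 4/3.
s_2 = 8/(4/3 + 4) = 3/2.
s_3 = 8/(3/2 + 4) = 16/11.
s_4 = 8/(16/11 + 4) = 22/15.
s_5 = 8/(22/15 + 4) = 60/41.

60/41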